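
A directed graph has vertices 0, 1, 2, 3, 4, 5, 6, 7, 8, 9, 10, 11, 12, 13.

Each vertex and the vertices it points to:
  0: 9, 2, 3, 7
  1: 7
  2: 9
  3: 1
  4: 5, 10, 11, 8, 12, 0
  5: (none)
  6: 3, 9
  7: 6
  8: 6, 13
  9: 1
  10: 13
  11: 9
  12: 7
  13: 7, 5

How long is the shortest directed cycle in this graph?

4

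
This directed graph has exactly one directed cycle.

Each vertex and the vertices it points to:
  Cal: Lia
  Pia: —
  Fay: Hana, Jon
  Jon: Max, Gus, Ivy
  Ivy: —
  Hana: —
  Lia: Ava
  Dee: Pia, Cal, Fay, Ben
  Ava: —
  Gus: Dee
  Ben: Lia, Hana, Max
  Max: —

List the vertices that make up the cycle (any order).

Dee, Fay, Gus, Jon

DFS with gray/black marking from Gus:
Gus gray
  Dee gray
    Pia gray
    Pia black
    Cal gray
      Lia gray
        Ava gray
        Ava black
      Lia black
    Cal black
    Fay gray
      Hana gray
      Hana black
      Jon gray
        Max gray
        Max black
        Jon→Gus: Gus is gray → back edge
Back edge closes the cycle Gus → Dee → Fay → Jon → Gus; its vertices are {Dee, Fay, Gus, Jon}.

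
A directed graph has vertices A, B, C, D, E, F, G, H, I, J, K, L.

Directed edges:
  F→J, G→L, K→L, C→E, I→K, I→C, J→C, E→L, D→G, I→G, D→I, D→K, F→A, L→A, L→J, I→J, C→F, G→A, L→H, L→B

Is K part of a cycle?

K lies on a cycle iff there is a path from K back to itself.
Exploring from K, it never reaches itself; equivalently, its strongly connected component is a singleton.

No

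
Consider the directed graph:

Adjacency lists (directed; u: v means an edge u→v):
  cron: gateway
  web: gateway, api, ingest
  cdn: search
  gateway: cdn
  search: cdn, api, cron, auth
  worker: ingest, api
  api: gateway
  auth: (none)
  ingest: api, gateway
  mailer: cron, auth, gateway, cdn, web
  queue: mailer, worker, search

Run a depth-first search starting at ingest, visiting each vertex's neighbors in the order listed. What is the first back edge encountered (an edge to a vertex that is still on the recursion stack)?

search→cdn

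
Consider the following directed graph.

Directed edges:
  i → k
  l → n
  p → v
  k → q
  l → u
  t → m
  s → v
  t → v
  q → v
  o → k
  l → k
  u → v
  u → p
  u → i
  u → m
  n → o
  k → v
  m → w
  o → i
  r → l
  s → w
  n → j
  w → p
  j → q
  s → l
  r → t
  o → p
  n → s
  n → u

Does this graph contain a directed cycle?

DFS with white/gray/black marking, starting from v:
v gray
v black
i gray
  k gray
    k→v: v black — skip
    q gray
      q→v: v black — skip
    q black
  k black
i black
j gray
  j→q: q black — skip
j black
l gray
  n gray
    u gray
      p gray
        p→v: v black — skip
      p black
      u→i: i black — skip
      u→v: v black — skip
      m gray
        w gray
          w→p: p black — skip
        w black
      m black
    u black
    o gray
      o→i: i black — skip
      o→p: p black — skip
      o→k: k black — skip
    o black
    s gray
      s→w: w black — skip
      s→v: v black — skip
      s→l: l is gray → back edge
Back edge found, so a cycle exists: l → n → s → l.

Yes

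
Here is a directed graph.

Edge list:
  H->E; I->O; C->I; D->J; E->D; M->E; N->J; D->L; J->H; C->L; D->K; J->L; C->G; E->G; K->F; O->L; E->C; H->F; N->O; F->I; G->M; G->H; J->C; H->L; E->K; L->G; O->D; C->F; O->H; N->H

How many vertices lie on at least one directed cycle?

12

A vertex is on a directed cycle iff it belongs to a strongly connected component of size ≥ 2 (or has a self-loop).
The vertices on cycles are {C, D, E, F, G, H, I, J, K, L, M, O} — 12 in total.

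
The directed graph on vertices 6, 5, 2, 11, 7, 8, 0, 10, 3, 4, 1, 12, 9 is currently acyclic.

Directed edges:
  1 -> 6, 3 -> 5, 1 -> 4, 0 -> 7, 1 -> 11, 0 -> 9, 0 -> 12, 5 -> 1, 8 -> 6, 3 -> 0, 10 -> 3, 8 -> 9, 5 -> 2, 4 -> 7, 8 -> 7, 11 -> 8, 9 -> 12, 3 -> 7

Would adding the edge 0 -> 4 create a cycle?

No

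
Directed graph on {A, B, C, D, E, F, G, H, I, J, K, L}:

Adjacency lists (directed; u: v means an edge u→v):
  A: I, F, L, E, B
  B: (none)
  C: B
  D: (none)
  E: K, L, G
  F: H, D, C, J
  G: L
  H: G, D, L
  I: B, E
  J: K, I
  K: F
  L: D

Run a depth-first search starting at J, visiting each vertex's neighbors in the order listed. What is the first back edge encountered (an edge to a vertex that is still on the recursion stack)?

F→J

DFS from J (visiting each vertex's neighbors in the order listed); mark gray on enter, black on exit:
J gray
  K gray
    F gray
      H gray
        G gray
          L gray
            D gray
            D black
          L black
        G black
        H→D: D black — skip
        H→L: L black — skip
      H black
      F→D: D black — skip
      C gray
        B gray
        B black
      C black
      F→J: J is gray → back edge
First back edge: F → J.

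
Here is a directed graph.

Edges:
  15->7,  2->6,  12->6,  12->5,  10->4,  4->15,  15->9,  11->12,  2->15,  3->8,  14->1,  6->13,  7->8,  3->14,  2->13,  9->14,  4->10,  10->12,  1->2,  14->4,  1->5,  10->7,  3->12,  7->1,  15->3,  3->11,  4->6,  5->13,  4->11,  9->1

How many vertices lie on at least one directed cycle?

A vertex is on a directed cycle iff it belongs to a strongly connected component of size ≥ 2 (or has a self-loop).
The vertices on cycles are {1, 2, 3, 4, 7, 9, 10, 14, 15} — 9 in total.

9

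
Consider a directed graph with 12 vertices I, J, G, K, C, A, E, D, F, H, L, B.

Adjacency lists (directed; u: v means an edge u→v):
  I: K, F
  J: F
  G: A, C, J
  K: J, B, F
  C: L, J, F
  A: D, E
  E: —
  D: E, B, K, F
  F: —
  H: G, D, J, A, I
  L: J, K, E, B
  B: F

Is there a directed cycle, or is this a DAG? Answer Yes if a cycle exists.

DFS with white/gray/black marking, starting from E:
E gray
E black
I gray
  K gray
    J gray
      F gray
      F black
    J black
    B gray
      B→F: F black — skip
    B black
    K→F: F black — skip
  K black
  I→F: F black — skip
I black
G gray
  A gray
    D gray
      D→E: E black — skip
      D→B: B black — skip
      D→K: K black — skip
      D→F: F black — skip
    D black
    A→E: E black — skip
  A black
  C gray
    L gray
      L→J: J black — skip
      L→K: K black — skip
      L→E: E black — skip
      L→B: B black — skip
    L black
    C→J: J black — skip
    C→F: F black — skip
  C black
  G→J: J black — skip
G black
H gray
  H→G: G black — skip
  H→D: D black — skip
  H→J: J black — skip
  H→A: A black — skip
  H→I: I black — skip
H black
Every edge goes to a white or black vertex — no back edge, so the graph is acyclic.

No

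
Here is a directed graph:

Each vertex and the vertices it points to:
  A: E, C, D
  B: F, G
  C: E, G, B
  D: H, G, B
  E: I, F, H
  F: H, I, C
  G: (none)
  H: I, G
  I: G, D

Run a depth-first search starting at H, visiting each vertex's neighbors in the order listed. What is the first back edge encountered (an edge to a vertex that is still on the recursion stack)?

D->H

DFS from H (visiting each vertex's neighbors in the order listed); mark gray on enter, black on exit:
H gray
  I gray
    G gray
    G black
    D gray
      D→H: H is gray → back edge
First back edge: D → H.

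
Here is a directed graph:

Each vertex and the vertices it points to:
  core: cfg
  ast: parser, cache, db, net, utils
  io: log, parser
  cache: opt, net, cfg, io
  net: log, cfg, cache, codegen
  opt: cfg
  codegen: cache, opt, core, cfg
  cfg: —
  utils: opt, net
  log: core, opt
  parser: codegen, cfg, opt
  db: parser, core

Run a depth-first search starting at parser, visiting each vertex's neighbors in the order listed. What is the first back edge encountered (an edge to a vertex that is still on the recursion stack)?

net->cache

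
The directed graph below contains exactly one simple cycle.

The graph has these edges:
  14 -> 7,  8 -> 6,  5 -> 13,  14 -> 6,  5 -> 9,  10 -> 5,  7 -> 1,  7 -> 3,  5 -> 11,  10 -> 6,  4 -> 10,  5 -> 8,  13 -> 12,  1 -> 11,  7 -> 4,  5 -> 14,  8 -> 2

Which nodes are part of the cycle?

4, 5, 7, 10, 14

DFS with gray/black marking from 5:
5 gray
  14 gray
    7 gray
      3 gray
      3 black
      1 gray
        11 gray
        11 black
      1 black
      4 gray
        10 gray
          10→5: 5 is gray → back edge
Back edge closes the cycle 5 → 14 → 7 → 4 → 10 → 5; its vertices are {4, 5, 7, 10, 14}.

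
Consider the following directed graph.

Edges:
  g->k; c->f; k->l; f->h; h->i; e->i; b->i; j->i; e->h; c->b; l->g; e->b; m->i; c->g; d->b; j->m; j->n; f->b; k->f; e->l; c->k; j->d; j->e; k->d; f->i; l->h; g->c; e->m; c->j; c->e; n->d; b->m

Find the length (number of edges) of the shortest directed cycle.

2

For each vertex v, BFS finds the shortest path from v back to v.
The shortest such closed walk is c → g → c, length 2.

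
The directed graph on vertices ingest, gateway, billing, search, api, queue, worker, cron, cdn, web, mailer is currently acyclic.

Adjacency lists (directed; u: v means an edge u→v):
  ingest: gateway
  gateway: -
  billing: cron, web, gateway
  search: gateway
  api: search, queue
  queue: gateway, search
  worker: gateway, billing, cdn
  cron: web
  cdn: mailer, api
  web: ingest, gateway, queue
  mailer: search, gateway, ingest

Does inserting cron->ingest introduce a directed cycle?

No

Adding cron→ingest creates a cycle iff ingest can already reach cron.
Explore from ingest: no path reaches cron. The graph stays acyclic.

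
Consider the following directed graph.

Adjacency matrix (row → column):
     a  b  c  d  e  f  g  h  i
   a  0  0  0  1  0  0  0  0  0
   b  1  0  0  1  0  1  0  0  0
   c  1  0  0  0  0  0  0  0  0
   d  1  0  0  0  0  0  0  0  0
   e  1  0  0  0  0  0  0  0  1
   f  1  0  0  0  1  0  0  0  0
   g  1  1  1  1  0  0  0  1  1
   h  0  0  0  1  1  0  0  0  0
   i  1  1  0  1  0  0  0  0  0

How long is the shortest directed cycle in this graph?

2

For each vertex v, BFS finds the shortest path from v back to v.
The shortest such closed walk is d → a → d, length 2.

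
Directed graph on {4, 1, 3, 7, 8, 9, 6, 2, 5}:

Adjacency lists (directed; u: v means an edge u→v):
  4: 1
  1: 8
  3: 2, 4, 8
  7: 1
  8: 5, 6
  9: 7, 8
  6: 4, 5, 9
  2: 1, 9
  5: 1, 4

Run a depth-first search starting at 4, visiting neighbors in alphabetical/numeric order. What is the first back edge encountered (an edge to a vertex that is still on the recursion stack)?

5→1

DFS from 4 (visiting neighbors in alphabetical/numeric order); mark gray on enter, black on exit:
4 gray
  1 gray
    8 gray
      5 gray
        5→1: 1 is gray → back edge
First back edge: 5 → 1.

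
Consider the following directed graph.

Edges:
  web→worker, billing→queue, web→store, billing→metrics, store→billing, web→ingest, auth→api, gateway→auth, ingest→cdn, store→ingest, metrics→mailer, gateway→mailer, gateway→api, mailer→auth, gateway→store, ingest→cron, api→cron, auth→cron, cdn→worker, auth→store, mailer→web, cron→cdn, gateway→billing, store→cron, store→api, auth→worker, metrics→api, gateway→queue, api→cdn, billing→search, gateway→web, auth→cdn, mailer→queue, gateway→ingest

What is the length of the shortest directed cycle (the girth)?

For each vertex v, BFS finds the shortest path from v back to v.
The shortest such closed walk is mailer → auth → store → billing → metrics → mailer, length 5.

5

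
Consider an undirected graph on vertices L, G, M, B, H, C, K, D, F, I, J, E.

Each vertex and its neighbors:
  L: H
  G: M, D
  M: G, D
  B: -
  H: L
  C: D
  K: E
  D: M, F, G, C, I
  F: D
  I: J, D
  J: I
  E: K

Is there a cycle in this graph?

Yes

DFS, tracking each vertex's parent; an edge to a visited non-parent vertex closes a cycle.
Start from E:
visit E (parent –)
  visit K (parent E)
    K–E: parent, skip
visit L (parent –)
  visit H (parent L)
    H–L: parent, skip
visit G (parent –)
  visit M (parent G)
    M–G: parent, skip
    visit D (parent M)
      D–M: parent, skip
      visit F (parent D)
        F–D: parent, skip
      D–G: G visited and ≠ parent → cycle
Cycle: G – M – D – G.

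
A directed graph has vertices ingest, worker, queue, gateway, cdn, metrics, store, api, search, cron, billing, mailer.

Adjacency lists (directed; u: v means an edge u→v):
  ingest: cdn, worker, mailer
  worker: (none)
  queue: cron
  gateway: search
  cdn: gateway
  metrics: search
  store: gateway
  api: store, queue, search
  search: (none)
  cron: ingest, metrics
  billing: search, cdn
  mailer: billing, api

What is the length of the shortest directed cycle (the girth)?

5

For each vertex v, BFS finds the shortest path from v back to v.
The shortest such closed walk is cron → ingest → mailer → api → queue → cron, length 5.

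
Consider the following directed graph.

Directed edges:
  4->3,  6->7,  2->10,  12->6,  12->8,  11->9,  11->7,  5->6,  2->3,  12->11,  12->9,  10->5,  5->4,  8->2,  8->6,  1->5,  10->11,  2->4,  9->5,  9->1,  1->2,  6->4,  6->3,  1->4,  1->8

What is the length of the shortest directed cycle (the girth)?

5

For each vertex v, BFS finds the shortest path from v back to v.
The shortest such closed walk is 9 → 1 → 2 → 10 → 11 → 9, length 5.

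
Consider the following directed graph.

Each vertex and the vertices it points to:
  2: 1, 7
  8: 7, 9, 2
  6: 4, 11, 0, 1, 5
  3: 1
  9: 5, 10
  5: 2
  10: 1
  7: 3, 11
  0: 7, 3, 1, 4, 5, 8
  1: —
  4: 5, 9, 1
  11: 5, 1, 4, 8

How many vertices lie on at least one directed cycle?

7

A vertex is on a directed cycle iff it belongs to a strongly connected component of size ≥ 2 (or has a self-loop).
The vertices on cycles are {2, 4, 5, 7, 8, 9, 11} — 7 in total.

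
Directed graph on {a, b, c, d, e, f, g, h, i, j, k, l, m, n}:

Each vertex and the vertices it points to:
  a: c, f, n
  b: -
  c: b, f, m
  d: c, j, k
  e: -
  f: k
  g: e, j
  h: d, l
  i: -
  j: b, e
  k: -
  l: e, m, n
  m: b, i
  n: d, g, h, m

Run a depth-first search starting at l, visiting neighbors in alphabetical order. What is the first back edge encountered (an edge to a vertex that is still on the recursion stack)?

h->l

DFS from l (visiting neighbors in alphabetical order); mark gray on enter, black on exit:
l gray
  e gray
  e black
  m gray
    b gray
    b black
    i gray
    i black
  m black
  n gray
    d gray
      c gray
        c→b: b black — skip
        f gray
          k gray
          k black
        f black
        c→m: m black — skip
      c black
      j gray
        j→b: b black — skip
        j→e: e black — skip
      j black
      d→k: k black — skip
    d black
    g gray
      g→e: e black — skip
      g→j: j black — skip
    g black
    h gray
      h→d: d black — skip
      h→l: l is gray → back edge
First back edge: h → l.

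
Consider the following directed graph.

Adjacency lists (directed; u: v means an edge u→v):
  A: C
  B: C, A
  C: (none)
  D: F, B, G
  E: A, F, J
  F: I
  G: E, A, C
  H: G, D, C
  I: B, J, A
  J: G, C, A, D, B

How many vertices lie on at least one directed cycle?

6

A vertex is on a directed cycle iff it belongs to a strongly connected component of size ≥ 2 (or has a self-loop).
The vertices on cycles are {D, E, F, G, I, J} — 6 in total.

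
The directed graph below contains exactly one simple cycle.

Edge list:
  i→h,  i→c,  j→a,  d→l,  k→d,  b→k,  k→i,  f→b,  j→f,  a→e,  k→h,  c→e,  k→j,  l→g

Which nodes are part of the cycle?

b, f, j, k

DFS with gray/black marking from k:
k gray
  d gray
    l gray
      g gray
      g black
    l black
  d black
  j gray
    a gray
      e gray
      e black
    a black
    f gray
      b gray
        b→k: k is gray → back edge
Back edge closes the cycle k → j → f → b → k; its vertices are {b, f, j, k}.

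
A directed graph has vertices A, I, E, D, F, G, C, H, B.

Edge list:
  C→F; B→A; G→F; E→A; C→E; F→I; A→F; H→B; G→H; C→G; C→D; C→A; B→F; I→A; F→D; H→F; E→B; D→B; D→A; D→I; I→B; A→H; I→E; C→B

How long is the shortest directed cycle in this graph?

3

For each vertex v, BFS finds the shortest path from v back to v.
The shortest such closed walk is D → B → F → D, length 3.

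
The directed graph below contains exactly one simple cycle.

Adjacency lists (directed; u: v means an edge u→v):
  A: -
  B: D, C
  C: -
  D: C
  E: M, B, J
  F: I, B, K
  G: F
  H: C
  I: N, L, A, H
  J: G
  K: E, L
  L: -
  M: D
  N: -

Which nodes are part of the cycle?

DFS with gray/black marking from G:
G gray
  F gray
    I gray
      N gray
      N black
      L gray
      L black
      A gray
      A black
      H gray
        C gray
        C black
      H black
    I black
    B gray
      D gray
        D→C: C black — skip
      D black
      B→C: C black — skip
    B black
    K gray
      E gray
        M gray
          M→D: D black — skip
        M black
        E→B: B black — skip
        J gray
          J→G: G is gray → back edge
Back edge closes the cycle G → F → K → E → J → G; its vertices are {E, F, G, J, K}.

E, F, G, J, K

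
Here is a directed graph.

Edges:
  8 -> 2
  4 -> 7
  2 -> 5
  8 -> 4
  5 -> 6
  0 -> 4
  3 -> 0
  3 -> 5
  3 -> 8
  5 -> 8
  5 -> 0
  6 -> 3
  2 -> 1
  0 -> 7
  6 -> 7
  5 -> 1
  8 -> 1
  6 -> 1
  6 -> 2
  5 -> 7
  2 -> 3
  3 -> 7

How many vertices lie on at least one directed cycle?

A vertex is on a directed cycle iff it belongs to a strongly connected component of size ≥ 2 (or has a self-loop).
The vertices on cycles are {2, 3, 5, 6, 8} — 5 in total.

5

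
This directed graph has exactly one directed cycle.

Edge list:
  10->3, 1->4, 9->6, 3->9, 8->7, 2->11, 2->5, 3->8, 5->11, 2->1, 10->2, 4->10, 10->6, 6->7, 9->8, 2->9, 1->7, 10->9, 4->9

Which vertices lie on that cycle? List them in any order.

DFS with gray/black marking from 10:
10 gray
  3 gray
    8 gray
      7 gray
      7 black
    8 black
    9 gray
      6 gray
        6→7: 7 black — skip
      6 black
      9→8: 8 black — skip
    9 black
  3 black
  2 gray
    11 gray
    11 black
    5 gray
      5→11: 11 black — skip
    5 black
    1 gray
      4 gray
        4→9: 9 black — skip
        4→10: 10 is gray → back edge
Back edge closes the cycle 10 → 2 → 1 → 4 → 10; its vertices are {1, 2, 4, 10}.

1, 2, 4, 10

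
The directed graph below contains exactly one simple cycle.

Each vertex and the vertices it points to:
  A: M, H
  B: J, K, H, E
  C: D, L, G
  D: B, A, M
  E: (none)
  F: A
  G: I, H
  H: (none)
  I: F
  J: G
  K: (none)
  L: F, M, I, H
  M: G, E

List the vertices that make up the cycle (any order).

A, F, G, I, M

DFS with gray/black marking from A:
A gray
  M gray
    G gray
      I gray
        F gray
          F→A: A is gray → back edge
Back edge closes the cycle A → M → G → I → F → A; its vertices are {A, F, G, I, M}.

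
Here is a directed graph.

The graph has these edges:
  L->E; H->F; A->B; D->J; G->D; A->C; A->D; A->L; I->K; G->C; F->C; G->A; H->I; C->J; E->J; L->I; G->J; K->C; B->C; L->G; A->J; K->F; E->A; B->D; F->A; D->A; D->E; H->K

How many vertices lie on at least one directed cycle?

9

A vertex is on a directed cycle iff it belongs to a strongly connected component of size ≥ 2 (or has a self-loop).
The vertices on cycles are {A, B, D, E, F, G, I, K, L} — 9 in total.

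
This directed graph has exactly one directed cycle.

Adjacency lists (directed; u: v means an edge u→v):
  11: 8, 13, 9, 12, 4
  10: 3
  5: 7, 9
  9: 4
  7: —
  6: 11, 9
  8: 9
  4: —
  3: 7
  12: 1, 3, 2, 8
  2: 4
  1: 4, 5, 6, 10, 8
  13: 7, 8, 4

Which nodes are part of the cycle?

DFS with gray/black marking from 12:
12 gray
  1 gray
    4 gray
    4 black
    5 gray
      7 gray
      7 black
      9 gray
        9→4: 4 black — skip
      9 black
    5 black
    6 gray
      11 gray
        8 gray
          8→9: 9 black — skip
        8 black
        13 gray
          13→7: 7 black — skip
          13→8: 8 black — skip
          13→4: 4 black — skip
        13 black
        11→9: 9 black — skip
        11→12: 12 is gray → back edge
Back edge closes the cycle 12 → 1 → 6 → 11 → 12; its vertices are {1, 6, 11, 12}.

1, 6, 11, 12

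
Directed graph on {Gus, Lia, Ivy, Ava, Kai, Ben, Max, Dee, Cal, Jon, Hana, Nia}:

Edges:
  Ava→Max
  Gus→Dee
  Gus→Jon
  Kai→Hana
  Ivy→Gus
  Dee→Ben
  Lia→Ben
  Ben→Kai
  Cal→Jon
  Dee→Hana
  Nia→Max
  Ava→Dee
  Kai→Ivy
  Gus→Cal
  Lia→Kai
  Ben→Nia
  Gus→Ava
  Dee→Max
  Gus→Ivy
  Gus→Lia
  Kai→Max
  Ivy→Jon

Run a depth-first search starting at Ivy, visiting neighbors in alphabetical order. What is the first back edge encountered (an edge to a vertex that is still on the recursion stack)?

DFS from Ivy (visiting neighbors in alphabetical order); mark gray on enter, black on exit:
Ivy gray
  Gus gray
    Ava gray
      Dee gray
        Ben gray
          Kai gray
            Hana gray
            Hana black
            Kai→Ivy: Ivy is gray → back edge
First back edge: Kai → Ivy.

Kai→Ivy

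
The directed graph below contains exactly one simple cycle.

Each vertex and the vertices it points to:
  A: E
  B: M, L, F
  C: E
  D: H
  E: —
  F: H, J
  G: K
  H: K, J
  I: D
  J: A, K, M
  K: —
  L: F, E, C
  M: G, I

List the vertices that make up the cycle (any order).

DFS with gray/black marking from M:
M gray
  G gray
    K gray
    K black
  G black
  I gray
    D gray
      H gray
        H→K: K black — skip
        J gray
          A gray
            E gray
            E black
          A black
          J→K: K black — skip
          J→M: M is gray → back edge
Back edge closes the cycle M → I → D → H → J → M; its vertices are {D, H, I, J, M}.

D, H, I, J, M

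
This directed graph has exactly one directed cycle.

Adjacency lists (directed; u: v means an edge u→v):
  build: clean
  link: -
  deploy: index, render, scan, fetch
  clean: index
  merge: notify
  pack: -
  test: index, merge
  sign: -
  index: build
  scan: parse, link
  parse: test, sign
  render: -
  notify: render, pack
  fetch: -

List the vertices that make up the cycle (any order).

build, clean, index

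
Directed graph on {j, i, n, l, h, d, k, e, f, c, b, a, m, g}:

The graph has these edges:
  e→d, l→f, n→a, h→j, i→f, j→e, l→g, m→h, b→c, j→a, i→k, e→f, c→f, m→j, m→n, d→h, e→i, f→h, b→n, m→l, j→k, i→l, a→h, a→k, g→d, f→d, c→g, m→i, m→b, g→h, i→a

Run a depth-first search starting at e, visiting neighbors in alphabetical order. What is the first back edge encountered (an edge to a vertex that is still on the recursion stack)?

a→h

DFS from e (visiting neighbors in alphabetical order); mark gray on enter, black on exit:
e gray
  d gray
    h gray
      j gray
        a gray
          a→h: h is gray → back edge
First back edge: a → h.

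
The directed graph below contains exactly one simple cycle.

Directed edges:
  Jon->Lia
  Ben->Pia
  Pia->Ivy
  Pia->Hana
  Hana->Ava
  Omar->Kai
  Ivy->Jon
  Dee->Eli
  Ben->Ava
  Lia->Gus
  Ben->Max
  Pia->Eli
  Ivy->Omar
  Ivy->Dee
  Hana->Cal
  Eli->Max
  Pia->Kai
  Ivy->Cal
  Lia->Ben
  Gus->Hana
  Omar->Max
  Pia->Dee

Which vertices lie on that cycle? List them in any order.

DFS with gray/black marking from Ivy:
Ivy gray
  Dee gray
    Eli gray
      Max gray
      Max black
    Eli black
  Dee black
  Omar gray
    Omar→Max: Max black — skip
    Kai gray
    Kai black
  Omar black
  Cal gray
  Cal black
  Jon gray
    Lia gray
      Gus gray
        Hana gray
          Hana→Cal: Cal black — skip
          Ava gray
          Ava black
        Hana black
      Gus black
      Ben gray
        Ben→Ava: Ava black — skip
        Ben→Max: Max black — skip
        Pia gray
          Pia→Ivy: Ivy is gray → back edge
Back edge closes the cycle Ivy → Jon → Lia → Ben → Pia → Ivy; its vertices are {Ben, Ivy, Jon, Lia, Pia}.

Ben, Ivy, Jon, Lia, Pia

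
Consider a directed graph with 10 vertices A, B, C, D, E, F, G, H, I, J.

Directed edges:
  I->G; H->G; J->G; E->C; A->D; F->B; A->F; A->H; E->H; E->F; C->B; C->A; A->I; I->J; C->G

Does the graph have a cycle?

DFS with white/gray/black marking, starting from I:
I gray
  J gray
    G gray
    G black
  J black
  I→G: G black — skip
I black
A gray
  H gray
    H→G: G black — skip
  H black
  A→I: I black — skip
  D gray
  D black
  F gray
    B gray
    B black
  F black
A black
C gray
  C→A: A black — skip
  C→G: G black — skip
  C→B: B black — skip
C black
E gray
  E→F: F black — skip
  E→C: C black — skip
  E→H: H black — skip
E black
Every edge goes to a white or black vertex — no back edge, so the graph is acyclic.

No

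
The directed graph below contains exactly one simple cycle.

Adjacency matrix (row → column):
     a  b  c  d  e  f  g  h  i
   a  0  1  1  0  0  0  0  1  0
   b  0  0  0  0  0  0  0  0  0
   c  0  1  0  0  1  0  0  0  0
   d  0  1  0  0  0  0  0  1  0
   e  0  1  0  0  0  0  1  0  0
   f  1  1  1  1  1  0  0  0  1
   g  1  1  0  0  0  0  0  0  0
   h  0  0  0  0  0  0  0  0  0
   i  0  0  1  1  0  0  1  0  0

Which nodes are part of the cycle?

a, c, e, g

DFS with gray/black marking from a:
a gray
  b gray
  b black
  c gray
    c→b: b black — skip
    e gray
      g gray
        g→b: b black — skip
        g→a: a is gray → back edge
Back edge closes the cycle a → c → e → g → a; its vertices are {a, c, e, g}.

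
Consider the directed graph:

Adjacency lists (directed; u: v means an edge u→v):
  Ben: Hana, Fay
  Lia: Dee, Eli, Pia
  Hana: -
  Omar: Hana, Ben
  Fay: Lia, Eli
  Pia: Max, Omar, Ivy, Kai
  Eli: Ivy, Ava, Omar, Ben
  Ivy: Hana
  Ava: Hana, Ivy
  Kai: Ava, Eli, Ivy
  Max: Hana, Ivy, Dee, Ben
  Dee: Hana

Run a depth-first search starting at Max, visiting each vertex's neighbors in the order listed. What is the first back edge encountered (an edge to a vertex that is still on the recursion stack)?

Omar->Ben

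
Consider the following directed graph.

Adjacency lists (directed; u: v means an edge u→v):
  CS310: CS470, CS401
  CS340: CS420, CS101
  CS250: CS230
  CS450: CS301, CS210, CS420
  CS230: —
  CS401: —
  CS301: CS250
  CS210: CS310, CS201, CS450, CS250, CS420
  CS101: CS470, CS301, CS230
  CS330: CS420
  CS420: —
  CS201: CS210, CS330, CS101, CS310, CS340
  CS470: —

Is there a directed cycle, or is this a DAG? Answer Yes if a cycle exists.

Yes

DFS with white/gray/black marking, starting from CS230:
CS230 gray
CS230 black
CS310 gray
  CS470 gray
  CS470 black
  CS401 gray
  CS401 black
CS310 black
CS340 gray
  CS420 gray
  CS420 black
  CS101 gray
    CS101→CS470: CS470 black — skip
    CS301 gray
      CS250 gray
        CS250→CS230: CS230 black — skip
      CS250 black
    CS301 black
    CS101→CS230: CS230 black — skip
  CS101 black
CS340 black
CS450 gray
  CS450→CS301: CS301 black — skip
  CS210 gray
    CS210→CS310: CS310 black — skip
    CS201 gray
      CS201→CS210: CS210 is gray → back edge
Back edge found, so a cycle exists: CS210 → CS201 → CS210.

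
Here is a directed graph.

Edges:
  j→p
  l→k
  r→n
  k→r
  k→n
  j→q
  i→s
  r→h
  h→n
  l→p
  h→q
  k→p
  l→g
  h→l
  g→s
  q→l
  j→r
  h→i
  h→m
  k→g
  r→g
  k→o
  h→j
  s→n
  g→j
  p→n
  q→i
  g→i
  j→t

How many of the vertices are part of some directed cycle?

A vertex is on a directed cycle iff it belongs to a strongly connected component of size ≥ 2 (or has a self-loop).
The vertices on cycles are {g, h, j, k, l, q, r} — 7 in total.

7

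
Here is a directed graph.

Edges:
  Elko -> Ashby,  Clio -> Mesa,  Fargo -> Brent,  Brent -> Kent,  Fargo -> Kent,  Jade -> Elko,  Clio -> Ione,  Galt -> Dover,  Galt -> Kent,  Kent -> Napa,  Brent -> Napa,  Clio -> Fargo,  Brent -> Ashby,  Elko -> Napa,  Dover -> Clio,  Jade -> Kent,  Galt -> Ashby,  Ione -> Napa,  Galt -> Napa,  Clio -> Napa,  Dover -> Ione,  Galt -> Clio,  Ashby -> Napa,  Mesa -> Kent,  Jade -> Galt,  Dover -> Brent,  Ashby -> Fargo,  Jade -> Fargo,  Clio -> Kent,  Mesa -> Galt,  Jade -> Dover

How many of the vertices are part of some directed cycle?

7

A vertex is on a directed cycle iff it belongs to a strongly connected component of size ≥ 2 (or has a self-loop).
The vertices on cycles are {Clio, Galt, Mesa, Ashby, Brent, Dover, Fargo} — 7 in total.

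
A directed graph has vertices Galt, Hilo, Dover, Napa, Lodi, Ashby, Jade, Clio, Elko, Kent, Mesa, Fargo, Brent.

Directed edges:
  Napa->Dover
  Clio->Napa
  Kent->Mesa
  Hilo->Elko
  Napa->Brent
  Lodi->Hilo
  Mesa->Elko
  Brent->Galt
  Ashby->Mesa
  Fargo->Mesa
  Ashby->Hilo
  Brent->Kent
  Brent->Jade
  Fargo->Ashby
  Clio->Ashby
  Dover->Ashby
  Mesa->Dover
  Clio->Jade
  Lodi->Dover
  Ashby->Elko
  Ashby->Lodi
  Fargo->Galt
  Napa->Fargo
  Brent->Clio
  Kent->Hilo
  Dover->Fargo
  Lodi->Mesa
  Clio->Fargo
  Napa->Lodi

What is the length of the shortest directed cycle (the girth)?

3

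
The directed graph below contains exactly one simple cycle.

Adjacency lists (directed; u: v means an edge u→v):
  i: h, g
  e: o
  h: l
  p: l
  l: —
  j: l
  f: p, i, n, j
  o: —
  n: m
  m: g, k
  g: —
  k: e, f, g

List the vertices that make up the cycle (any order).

f, k, m, n

DFS with gray/black marking from k:
k gray
  e gray
    o gray
    o black
  e black
  f gray
    p gray
      l gray
      l black
    p black
    i gray
      h gray
        h→l: l black — skip
      h black
      g gray
      g black
    i black
    n gray
      m gray
        m→g: g black — skip
        m→k: k is gray → back edge
Back edge closes the cycle k → f → n → m → k; its vertices are {f, k, m, n}.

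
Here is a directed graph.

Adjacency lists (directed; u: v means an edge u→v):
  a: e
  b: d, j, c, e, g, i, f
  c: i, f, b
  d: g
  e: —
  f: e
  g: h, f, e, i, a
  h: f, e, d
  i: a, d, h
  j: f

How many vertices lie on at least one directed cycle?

6

A vertex is on a directed cycle iff it belongs to a strongly connected component of size ≥ 2 (or has a self-loop).
The vertices on cycles are {b, c, d, g, h, i} — 6 in total.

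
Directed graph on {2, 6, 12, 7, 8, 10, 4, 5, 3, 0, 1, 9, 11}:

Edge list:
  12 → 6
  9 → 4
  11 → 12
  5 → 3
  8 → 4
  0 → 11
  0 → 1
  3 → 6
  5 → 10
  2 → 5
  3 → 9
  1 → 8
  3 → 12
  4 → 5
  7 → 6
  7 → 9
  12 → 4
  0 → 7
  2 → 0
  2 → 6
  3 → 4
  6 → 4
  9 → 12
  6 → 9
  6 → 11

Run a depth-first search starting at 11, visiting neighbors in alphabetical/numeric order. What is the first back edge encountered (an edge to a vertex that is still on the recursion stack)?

3→4

DFS from 11 (visiting neighbors in alphabetical/numeric order); mark gray on enter, black on exit:
11 gray
  12 gray
    4 gray
      5 gray
        3 gray
          3→4: 4 is gray → back edge
First back edge: 3 → 4.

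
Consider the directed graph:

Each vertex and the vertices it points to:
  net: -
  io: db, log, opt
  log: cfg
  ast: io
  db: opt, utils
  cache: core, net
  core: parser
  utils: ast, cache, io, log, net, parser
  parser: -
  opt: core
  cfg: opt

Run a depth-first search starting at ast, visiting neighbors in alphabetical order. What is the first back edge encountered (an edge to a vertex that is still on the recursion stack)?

utils→ast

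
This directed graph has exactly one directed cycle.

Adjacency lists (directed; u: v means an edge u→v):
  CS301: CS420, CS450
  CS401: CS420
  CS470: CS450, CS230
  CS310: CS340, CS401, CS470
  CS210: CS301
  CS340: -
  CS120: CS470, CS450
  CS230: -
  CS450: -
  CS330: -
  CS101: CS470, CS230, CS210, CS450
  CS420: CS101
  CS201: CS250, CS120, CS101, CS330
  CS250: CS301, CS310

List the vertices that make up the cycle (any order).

CS101, CS210, CS301, CS420

DFS with gray/black marking from CS301:
CS301 gray
  CS420 gray
    CS101 gray
      CS470 gray
        CS450 gray
        CS450 black
        CS230 gray
        CS230 black
      CS470 black
      CS101→CS230: CS230 black — skip
      CS210 gray
        CS210→CS301: CS301 is gray → back edge
Back edge closes the cycle CS301 → CS420 → CS101 → CS210 → CS301; its vertices are {CS101, CS210, CS301, CS420}.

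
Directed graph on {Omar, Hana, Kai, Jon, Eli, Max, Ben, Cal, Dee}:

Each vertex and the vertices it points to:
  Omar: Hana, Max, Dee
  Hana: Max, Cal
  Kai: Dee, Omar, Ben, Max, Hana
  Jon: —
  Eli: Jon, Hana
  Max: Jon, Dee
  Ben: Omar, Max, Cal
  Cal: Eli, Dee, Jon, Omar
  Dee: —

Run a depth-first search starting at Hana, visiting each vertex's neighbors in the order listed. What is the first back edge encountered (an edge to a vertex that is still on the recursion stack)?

Eli→Hana

DFS from Hana (visiting each vertex's neighbors in the order listed); mark gray on enter, black on exit:
Hana gray
  Max gray
    Jon gray
    Jon black
    Dee gray
    Dee black
  Max black
  Cal gray
    Eli gray
      Eli→Jon: Jon black — skip
      Eli→Hana: Hana is gray → back edge
First back edge: Eli → Hana.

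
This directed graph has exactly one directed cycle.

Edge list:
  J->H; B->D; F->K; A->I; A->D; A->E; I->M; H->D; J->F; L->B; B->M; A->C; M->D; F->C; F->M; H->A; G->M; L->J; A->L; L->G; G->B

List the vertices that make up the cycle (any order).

DFS with gray/black marking from A:
A gray
  L gray
    B gray
      D gray
      D black
      M gray
        M→D: D black — skip
      M black
    B black
    G gray
      G→B: B black — skip
      G→M: M black — skip
    G black
    J gray
      H gray
        H→D: D black — skip
        H→A: A is gray → back edge
Back edge closes the cycle A → L → J → H → A; its vertices are {A, H, J, L}.

A, H, J, L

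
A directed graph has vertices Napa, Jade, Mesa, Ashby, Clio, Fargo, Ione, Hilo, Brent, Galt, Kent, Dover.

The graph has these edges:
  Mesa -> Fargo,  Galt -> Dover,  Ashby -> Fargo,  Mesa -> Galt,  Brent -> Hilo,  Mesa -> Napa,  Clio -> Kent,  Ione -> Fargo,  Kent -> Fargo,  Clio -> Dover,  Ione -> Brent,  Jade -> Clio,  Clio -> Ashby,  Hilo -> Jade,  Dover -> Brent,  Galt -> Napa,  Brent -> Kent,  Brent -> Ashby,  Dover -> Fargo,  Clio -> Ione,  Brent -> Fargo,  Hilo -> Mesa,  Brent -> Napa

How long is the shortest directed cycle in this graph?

For each vertex v, BFS finds the shortest path from v back to v.
The shortest such closed walk is Hilo → Jade → Clio → Dover → Brent → Hilo, length 5.

5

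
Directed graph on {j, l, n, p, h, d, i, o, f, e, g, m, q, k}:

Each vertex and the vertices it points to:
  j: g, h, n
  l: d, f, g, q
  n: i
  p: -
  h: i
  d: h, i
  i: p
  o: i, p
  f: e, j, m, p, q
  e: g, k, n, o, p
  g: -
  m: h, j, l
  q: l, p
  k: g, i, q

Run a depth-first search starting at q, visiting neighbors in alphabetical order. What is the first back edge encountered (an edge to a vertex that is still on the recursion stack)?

k->q

DFS from q (visiting neighbors in alphabetical order); mark gray on enter, black on exit:
q gray
  l gray
    d gray
      h gray
        i gray
          p gray
          p black
        i black
      h black
      d→i: i black — skip
    d black
    f gray
      e gray
        g gray
        g black
        k gray
          k→g: g black — skip
          k→i: i black — skip
          k→q: q is gray → back edge
First back edge: k → q.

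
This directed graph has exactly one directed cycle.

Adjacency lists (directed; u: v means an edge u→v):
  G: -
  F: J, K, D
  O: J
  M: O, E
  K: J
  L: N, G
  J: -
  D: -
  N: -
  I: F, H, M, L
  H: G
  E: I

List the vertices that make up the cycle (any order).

E, I, M

DFS with gray/black marking from E:
E gray
  I gray
    F gray
      J gray
      J black
      K gray
        K→J: J black — skip
      K black
      D gray
      D black
    F black
    H gray
      G gray
      G black
    H black
    M gray
      O gray
        O→J: J black — skip
      O black
      M→E: E is gray → back edge
Back edge closes the cycle E → I → M → E; its vertices are {E, I, M}.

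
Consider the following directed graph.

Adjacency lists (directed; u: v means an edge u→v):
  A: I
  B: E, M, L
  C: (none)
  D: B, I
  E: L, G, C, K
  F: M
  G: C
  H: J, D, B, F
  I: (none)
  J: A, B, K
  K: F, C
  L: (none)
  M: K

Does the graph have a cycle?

DFS with white/gray/black marking, starting from F:
F gray
  M gray
    K gray
      K→F: F is gray → back edge
Back edge found, so a cycle exists: F → M → K → F.

Yes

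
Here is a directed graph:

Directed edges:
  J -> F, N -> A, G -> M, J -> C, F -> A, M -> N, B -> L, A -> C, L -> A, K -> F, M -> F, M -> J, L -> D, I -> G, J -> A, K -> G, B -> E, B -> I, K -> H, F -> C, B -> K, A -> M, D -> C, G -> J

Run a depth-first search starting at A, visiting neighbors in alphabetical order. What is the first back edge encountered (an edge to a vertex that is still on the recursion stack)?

F->A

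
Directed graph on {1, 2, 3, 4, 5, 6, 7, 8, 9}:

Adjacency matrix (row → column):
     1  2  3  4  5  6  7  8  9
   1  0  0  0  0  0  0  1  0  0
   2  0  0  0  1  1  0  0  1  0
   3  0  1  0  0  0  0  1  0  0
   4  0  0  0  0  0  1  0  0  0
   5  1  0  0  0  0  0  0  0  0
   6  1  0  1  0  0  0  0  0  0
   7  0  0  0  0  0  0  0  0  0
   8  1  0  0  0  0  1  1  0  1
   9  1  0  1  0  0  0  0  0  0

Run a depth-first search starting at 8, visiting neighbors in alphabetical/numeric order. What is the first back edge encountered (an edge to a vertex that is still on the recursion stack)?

DFS from 8 (visiting neighbors in alphabetical/numeric order); mark gray on enter, black on exit:
8 gray
  1 gray
    7 gray
    7 black
  1 black
  6 gray
    6→1: 1 black — skip
    3 gray
      2 gray
        4 gray
          4→6: 6 is gray → back edge
First back edge: 4 → 6.

4→6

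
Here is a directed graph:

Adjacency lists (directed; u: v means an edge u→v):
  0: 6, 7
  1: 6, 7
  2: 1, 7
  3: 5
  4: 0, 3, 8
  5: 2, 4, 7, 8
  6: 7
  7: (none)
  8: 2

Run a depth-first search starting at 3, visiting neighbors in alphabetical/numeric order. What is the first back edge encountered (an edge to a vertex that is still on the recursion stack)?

4→3

DFS from 3 (visiting neighbors in alphabetical/numeric order); mark gray on enter, black on exit:
3 gray
  5 gray
    2 gray
      1 gray
        6 gray
          7 gray
          7 black
        6 black
        1→7: 7 black — skip
      1 black
      2→7: 7 black — skip
    2 black
    4 gray
      0 gray
        0→6: 6 black — skip
        0→7: 7 black — skip
      0 black
      4→3: 3 is gray → back edge
First back edge: 4 → 3.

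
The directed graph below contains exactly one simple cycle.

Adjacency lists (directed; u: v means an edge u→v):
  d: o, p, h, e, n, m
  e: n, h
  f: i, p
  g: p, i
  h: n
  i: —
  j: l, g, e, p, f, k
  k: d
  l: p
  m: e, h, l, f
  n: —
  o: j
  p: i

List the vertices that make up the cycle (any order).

DFS with gray/black marking from o:
o gray
  j gray
    l gray
      p gray
        i gray
        i black
      p black
    l black
    g gray
      g→p: p black — skip
      g→i: i black — skip
    g black
    e gray
      n gray
      n black
      h gray
        h→n: n black — skip
      h black
    e black
    j→p: p black — skip
    f gray
      f→i: i black — skip
      f→p: p black — skip
    f black
    k gray
      d gray
        d→o: o is gray → back edge
Back edge closes the cycle o → j → k → d → o; its vertices are {d, j, k, o}.

d, j, k, o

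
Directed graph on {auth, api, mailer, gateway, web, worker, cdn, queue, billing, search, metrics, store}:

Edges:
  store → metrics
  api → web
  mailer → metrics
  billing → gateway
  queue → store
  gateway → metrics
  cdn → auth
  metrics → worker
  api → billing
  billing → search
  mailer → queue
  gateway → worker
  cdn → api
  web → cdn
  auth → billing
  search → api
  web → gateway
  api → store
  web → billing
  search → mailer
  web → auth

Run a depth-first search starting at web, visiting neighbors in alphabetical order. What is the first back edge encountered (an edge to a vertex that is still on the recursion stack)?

api→billing

DFS from web (visiting neighbors in alphabetical order); mark gray on enter, black on exit:
web gray
  auth gray
    billing gray
      gateway gray
        metrics gray
          worker gray
          worker black
        metrics black
        gateway→worker: worker black — skip
      gateway black
      search gray
        api gray
          api→billing: billing is gray → back edge
First back edge: api → billing.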